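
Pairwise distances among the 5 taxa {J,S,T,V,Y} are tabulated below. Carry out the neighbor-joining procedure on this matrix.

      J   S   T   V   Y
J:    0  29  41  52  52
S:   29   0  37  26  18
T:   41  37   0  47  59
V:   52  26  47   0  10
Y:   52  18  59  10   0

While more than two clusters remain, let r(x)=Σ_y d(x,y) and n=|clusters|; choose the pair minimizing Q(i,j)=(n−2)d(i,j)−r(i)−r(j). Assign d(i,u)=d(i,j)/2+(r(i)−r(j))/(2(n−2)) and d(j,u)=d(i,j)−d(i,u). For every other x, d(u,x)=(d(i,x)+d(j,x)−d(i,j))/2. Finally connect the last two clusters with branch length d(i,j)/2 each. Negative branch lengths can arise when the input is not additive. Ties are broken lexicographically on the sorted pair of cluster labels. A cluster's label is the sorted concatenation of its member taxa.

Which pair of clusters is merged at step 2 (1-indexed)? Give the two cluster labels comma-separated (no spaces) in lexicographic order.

J,T

step 1: merge (V,Y) at d=10, Q=-244; branch lengths V→13/3, Y→17/3; new cluster VY
  updated: d(J,VY)=47, d(S,VY)=17, d(T,VY)=48
step 2: merge (J,T) at d=41, Q=-161; branch lengths J→73/4, T→91/4; new cluster JT
  updated: d(JT,S)=25/2, d(JT,VY)=27
step 3: merge (JT,S) at d=25/2, Q=-113/2; branch lengths JT→45/4, S→5/4; new cluster JST
  updated: d(JST,VY)=63/4
step 4: merge (JST,VY) at d=63/4; branch lengths JST→63/8, VY→63/8; new cluster JSTVY
final tree: (((J:73/4,T:91/4):45/4,S:5/4):63/8,(V:13/3,Y:17/3):63/8)
total length: 317/4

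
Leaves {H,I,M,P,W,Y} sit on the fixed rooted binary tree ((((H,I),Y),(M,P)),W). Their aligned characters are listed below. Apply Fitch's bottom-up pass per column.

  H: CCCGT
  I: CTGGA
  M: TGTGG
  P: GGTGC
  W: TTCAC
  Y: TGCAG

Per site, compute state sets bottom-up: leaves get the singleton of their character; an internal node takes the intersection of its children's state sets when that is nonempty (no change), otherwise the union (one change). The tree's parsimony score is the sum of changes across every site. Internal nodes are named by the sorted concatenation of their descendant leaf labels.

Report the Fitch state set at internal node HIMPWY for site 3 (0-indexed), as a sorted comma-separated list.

site 0, node HI: H={C} ∩ I={C} → {C} (+0)
site 0, node HIY: HI={C} ∪ Y={T} → {C,T} (+1)
site 0, node MP: M={T} ∪ P={G} → {G,T} (+1)
site 0, node HIMPY: HIY={C,T} ∩ MP={G,T} → {T} (+0)
site 0, node HIMPWY: HIMPY={T} ∩ W={T} → {T} (+0)
site 1, node HI: H={C} ∪ I={T} → {C,T} (+1)
site 1, node HIY: HI={C,T} ∪ Y={G} → {C,G,T} (+1)
site 1, node MP: M={G} ∩ P={G} → {G} (+0)
site 1, node HIMPY: HIY={C,G,T} ∩ MP={G} → {G} (+0)
site 1, node HIMPWY: HIMPY={G} ∪ W={T} → {G,T} (+1)
site 2, node HI: H={C} ∪ I={G} → {C,G} (+1)
site 2, node HIY: HI={C,G} ∩ Y={C} → {C} (+0)
site 2, node MP: M={T} ∩ P={T} → {T} (+0)
site 2, node HIMPY: HIY={C} ∪ MP={T} → {C,T} (+1)
site 2, node HIMPWY: HIMPY={C,T} ∩ W={C} → {C} (+0)
site 3, node HI: H={G} ∩ I={G} → {G} (+0)
site 3, node HIY: HI={G} ∪ Y={A} → {A,G} (+1)
site 3, node MP: M={G} ∩ P={G} → {G} (+0)
site 3, node HIMPY: HIY={A,G} ∩ MP={G} → {G} (+0)
site 3, node HIMPWY: HIMPY={G} ∪ W={A} → {A,G} (+1)
site 4, node HI: H={T} ∪ I={A} → {A,T} (+1)
site 4, node HIY: HI={A,T} ∪ Y={G} → {A,G,T} (+1)
site 4, node MP: M={G} ∪ P={C} → {C,G} (+1)
site 4, node HIMPY: HIY={A,G,T} ∩ MP={C,G} → {G} (+0)
site 4, node HIMPWY: HIMPY={G} ∪ W={C} → {C,G} (+1)
per-site changes: [2, 3, 2, 2, 4]; total = 13

A,G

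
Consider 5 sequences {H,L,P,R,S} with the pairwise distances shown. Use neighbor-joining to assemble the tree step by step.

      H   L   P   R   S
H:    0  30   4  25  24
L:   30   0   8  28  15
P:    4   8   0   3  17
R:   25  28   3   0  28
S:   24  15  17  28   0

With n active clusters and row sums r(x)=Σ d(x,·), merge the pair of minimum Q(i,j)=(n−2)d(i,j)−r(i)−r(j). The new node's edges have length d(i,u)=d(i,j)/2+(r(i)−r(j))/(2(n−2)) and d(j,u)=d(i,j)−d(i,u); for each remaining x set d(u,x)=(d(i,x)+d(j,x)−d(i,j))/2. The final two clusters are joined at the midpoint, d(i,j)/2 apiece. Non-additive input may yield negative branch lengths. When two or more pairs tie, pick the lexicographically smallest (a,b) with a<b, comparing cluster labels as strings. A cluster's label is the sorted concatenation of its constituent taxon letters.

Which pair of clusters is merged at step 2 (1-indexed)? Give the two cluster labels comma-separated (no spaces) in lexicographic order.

H,LS

1. join L+S (d=15, Q=-120) ⇒ LS; edges |L|=7, |S|=8
  updated: d(H,LS)=39/2, d(LS,P)=5, d(LS,R)=41/2
2. join H+LS (d=39/2, Q=-109/2) ⇒ HLS; edges |H|=85/8, |LS|=71/8
  updated: d(HLS,P)=-21/4, d(HLS,R)=13
3. join HLS+P (d=-21/4, Q=-43/4) ⇒ HLPS; edges |HLS|=19/8, |P|=-61/8
  updated: d(HLPS,R)=85/8
4. join HLPS+R (d=85/8) ⇒ HLPRS; edges |HLPS|=85/16, |R|=85/16
final tree: (((H:85/8,(L:7,S:8):71/8):19/8,P:-61/8):85/16,R:85/16)
total length: 319/8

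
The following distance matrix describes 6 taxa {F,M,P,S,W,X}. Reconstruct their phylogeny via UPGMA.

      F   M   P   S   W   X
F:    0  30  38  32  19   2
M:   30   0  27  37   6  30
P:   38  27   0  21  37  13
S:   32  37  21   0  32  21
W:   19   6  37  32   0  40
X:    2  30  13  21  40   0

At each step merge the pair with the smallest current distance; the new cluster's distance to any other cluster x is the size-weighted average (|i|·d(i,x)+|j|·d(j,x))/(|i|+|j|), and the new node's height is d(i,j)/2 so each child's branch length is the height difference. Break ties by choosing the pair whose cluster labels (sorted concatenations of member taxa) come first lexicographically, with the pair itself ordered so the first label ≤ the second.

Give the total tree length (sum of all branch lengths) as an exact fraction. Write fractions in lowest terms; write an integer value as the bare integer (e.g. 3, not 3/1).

59

1. join F+X (d=2) ⇒ FX; edges |F|=1, |X|=1
  updated: d(FX,M)=30, d(FX,P)=51/2, d(FX,S)=53/2, d(FX,W)=59/2
2. join M+W (d=6) ⇒ MW; edges |M|=3, |W|=3
  updated: d(FX,MW)=119/4, d(MW,P)=32, d(MW,S)=69/2
3. join P+S (d=21) ⇒ PS; edges |P|=21/2, |S|=21/2
  updated: d(FX,PS)=26, d(MW,PS)=133/4
4. join FX+PS (d=26) ⇒ FPSX; edges |FX|=12, |PS|=5/2
  updated: d(FPSX,MW)=63/2
5. join FPSX+MW (d=63/2) ⇒ FMPSWX; edges |FPSX|=11/4, |MW|=51/4
final tree: (((F:1,X:1):12,(P:21/2,S:21/2):5/2):11/4,(M:3,W:3):51/4)
total length: 59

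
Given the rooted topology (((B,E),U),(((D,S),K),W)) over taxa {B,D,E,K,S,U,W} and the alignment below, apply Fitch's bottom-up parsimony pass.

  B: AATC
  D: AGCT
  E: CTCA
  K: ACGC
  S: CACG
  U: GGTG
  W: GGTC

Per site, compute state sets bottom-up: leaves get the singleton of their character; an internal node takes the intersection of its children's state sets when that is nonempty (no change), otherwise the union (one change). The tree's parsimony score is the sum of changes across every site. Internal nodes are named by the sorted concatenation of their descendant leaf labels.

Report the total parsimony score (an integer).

[col 0] BE: children B:{A}, E:{C} ∪→ {A,C}; cost 1
[col 0] BEU: children BE:{A,C}, U:{G} ∪→ {A,C,G}; cost 1
[col 0] DS: children D:{A}, S:{C} ∪→ {A,C}; cost 1
[col 0] DKS: children DS:{A,C}, K:{A} ∩→ {A}; cost 0
[col 0] DKSW: children DKS:{A}, W:{G} ∪→ {A,G}; cost 1
[col 0] BDEKSUW: children BEU:{A,C,G}, DKSW:{A,G} ∩→ {A,G}; cost 0
[col 1] BE: children B:{A}, E:{T} ∪→ {A,T}; cost 1
[col 1] BEU: children BE:{A,T}, U:{G} ∪→ {A,G,T}; cost 1
[col 1] DS: children D:{G}, S:{A} ∪→ {A,G}; cost 1
[col 1] DKS: children DS:{A,G}, K:{C} ∪→ {A,C,G}; cost 1
[col 1] DKSW: children DKS:{A,C,G}, W:{G} ∩→ {G}; cost 0
[col 1] BDEKSUW: children BEU:{A,G,T}, DKSW:{G} ∩→ {G}; cost 0
[col 2] BE: children B:{T}, E:{C} ∪→ {C,T}; cost 1
[col 2] BEU: children BE:{C,T}, U:{T} ∩→ {T}; cost 0
[col 2] DS: children D:{C}, S:{C} ∩→ {C}; cost 0
[col 2] DKS: children DS:{C}, K:{G} ∪→ {C,G}; cost 1
[col 2] DKSW: children DKS:{C,G}, W:{T} ∪→ {C,G,T}; cost 1
[col 2] BDEKSUW: children BEU:{T}, DKSW:{C,G,T} ∩→ {T}; cost 0
[col 3] BE: children B:{C}, E:{A} ∪→ {A,C}; cost 1
[col 3] BEU: children BE:{A,C}, U:{G} ∪→ {A,C,G}; cost 1
[col 3] DS: children D:{T}, S:{G} ∪→ {G,T}; cost 1
[col 3] DKS: children DS:{G,T}, K:{C} ∪→ {C,G,T}; cost 1
[col 3] DKSW: children DKS:{C,G,T}, W:{C} ∩→ {C}; cost 0
[col 3] BDEKSUW: children BEU:{A,C,G}, DKSW:{C} ∩→ {C}; cost 0
per-site changes: [4, 4, 3, 4]; total = 15

15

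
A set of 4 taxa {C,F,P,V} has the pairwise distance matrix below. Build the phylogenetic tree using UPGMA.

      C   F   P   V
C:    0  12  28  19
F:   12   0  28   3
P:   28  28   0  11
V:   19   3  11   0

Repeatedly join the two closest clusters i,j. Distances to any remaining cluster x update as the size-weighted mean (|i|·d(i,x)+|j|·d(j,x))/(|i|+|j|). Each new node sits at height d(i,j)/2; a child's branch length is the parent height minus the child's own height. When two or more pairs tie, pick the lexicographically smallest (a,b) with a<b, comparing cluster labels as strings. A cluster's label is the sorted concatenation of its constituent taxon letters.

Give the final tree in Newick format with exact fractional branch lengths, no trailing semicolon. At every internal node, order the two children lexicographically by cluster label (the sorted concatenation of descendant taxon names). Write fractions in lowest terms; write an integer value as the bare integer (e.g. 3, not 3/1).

step 1: merge (F,V) at d=3; branch lengths F→3/2, V→3/2; new cluster FV
  updated: d(C,FV)=31/2, d(FV,P)=39/2
step 2: merge (C,FV) at d=31/2; branch lengths C→31/4, FV→25/4; new cluster CFV
  updated: d(CFV,P)=67/3
step 3: merge (CFV,P) at d=67/3; branch lengths CFV→41/12, P→67/6; new cluster CFPV
final tree: ((C:31/4,(F:3/2,V:3/2):25/4):41/12,P:67/6)
total length: 379/12

((C:31/4,(F:3/2,V:3/2):25/4):41/12,P:67/6)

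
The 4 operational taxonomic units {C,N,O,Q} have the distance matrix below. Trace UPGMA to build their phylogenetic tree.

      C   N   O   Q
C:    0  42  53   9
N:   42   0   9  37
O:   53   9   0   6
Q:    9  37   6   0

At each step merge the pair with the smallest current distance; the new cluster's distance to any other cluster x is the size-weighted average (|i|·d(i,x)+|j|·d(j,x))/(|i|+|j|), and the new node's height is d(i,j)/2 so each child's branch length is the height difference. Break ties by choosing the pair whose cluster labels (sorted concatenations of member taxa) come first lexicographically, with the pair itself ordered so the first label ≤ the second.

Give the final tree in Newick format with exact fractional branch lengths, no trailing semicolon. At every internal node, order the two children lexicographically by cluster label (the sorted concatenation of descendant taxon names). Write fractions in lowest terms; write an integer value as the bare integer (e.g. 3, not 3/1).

step 1: merge (O,Q) at d=6; branch lengths O→3, Q→3; new cluster OQ
  updated: d(C,OQ)=31, d(N,OQ)=23
step 2: merge (N,OQ) at d=23; branch lengths N→23/2, OQ→17/2; new cluster NOQ
  updated: d(C,NOQ)=104/3
step 3: merge (C,NOQ) at d=104/3; branch lengths C→52/3, NOQ→35/6; new cluster CNOQ
final tree: (C:52/3,(N:23/2,(O:3,Q:3):17/2):35/6)
total length: 295/6

(C:52/3,(N:23/2,(O:3,Q:3):17/2):35/6)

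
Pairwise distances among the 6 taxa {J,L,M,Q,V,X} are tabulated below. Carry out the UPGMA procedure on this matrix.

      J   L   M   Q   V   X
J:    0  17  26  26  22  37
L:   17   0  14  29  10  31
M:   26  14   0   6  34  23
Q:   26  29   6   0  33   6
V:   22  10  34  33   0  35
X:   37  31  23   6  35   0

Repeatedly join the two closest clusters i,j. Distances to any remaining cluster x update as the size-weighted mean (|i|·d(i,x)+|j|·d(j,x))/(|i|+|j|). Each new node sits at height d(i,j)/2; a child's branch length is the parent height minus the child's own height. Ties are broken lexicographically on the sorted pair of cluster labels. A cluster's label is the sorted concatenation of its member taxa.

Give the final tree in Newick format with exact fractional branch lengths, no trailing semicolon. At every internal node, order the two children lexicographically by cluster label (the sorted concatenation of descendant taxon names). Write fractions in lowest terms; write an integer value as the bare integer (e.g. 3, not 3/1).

((J:39/4,(L:5,V:5):19/4):179/36,((M:3,Q:3):17/4,X:29/4):269/36)

step 1: merge (M,Q) at d=6; branch lengths M→3, Q→3; new cluster MQ
  updated: d(J,MQ)=26, d(L,MQ)=43/2, d(MQ,V)=67/2, d(MQ,X)=29/2
step 2: merge (L,V) at d=10; branch lengths L→5, V→5; new cluster LV
  updated: d(J,LV)=39/2, d(LV,MQ)=55/2, d(LV,X)=33
step 3: merge (MQ,X) at d=29/2; branch lengths MQ→17/4, X→29/4; new cluster MQX
  updated: d(J,MQX)=89/3, d(LV,MQX)=88/3
step 4: merge (J,LV) at d=39/2; branch lengths J→39/4, LV→19/4; new cluster JLV
  updated: d(JLV,MQX)=265/9
step 5: merge (JLV,MQX) at d=265/9; branch lengths JLV→179/36, MQX→269/36; new cluster JLMQVX
final tree: ((J:39/4,(L:5,V:5):19/4):179/36,((M:3,Q:3):17/4,X:29/4):269/36)
total length: 490/9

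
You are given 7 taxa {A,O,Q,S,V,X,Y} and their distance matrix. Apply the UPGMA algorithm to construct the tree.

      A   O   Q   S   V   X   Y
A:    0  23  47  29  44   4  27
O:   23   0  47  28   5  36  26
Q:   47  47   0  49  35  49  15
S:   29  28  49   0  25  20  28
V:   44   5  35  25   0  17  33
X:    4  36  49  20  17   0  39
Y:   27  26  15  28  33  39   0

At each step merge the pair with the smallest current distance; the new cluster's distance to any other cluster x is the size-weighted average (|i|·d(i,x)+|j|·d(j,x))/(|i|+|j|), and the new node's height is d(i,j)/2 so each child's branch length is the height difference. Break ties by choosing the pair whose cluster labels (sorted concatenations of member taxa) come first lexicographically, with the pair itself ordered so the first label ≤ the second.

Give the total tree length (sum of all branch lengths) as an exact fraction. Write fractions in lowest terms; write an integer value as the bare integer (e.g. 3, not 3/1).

230/3

iteration 1: select A,X (d=4); attach at lengths (2, 2); label the merged cluster AX
  updated: d(AX,O)=59/2, d(AX,Q)=48, d(AX,S)=49/2, d(AX,V)=61/2, d(AX,Y)=33
iteration 2: select O,V (d=5); attach at lengths (5/2, 5/2); label the merged cluster OV
  updated: d(AX,OV)=30, d(OV,Q)=41, d(OV,S)=53/2, d(OV,Y)=59/2
iteration 3: select Q,Y (d=15); attach at lengths (15/2, 15/2); label the merged cluster QY
  updated: d(AX,QY)=81/2, d(OV,QY)=141/4, d(QY,S)=77/2
iteration 4: select AX,S (d=49/2); attach at lengths (41/4, 49/4); label the merged cluster ASX
  updated: d(ASX,OV)=173/6, d(ASX,QY)=239/6
iteration 5: select ASX,OV (d=173/6); attach at lengths (13/6, 143/12); label the merged cluster AOSVX
  updated: d(AOSVX,QY)=38
iteration 6: select AOSVX,QY (d=38); attach at lengths (55/12, 23/2); label the merged cluster AOQSVXY
final tree: ((((A:2,X:2):41/4,S:49/4):13/6,(O:5/2,V:5/2):143/12):55/12,(Q:15/2,Y:15/2):23/2)
total length: 230/3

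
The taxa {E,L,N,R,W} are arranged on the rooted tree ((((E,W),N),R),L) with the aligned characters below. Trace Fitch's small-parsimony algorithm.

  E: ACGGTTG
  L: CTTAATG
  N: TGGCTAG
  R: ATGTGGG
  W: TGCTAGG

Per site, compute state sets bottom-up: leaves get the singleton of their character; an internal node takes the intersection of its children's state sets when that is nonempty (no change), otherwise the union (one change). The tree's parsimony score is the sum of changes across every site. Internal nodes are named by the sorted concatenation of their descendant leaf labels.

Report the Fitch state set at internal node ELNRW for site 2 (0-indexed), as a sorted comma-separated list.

[col 0] EW: children E:{A}, W:{T} ∪→ {A,T}; cost 1
[col 0] ENW: children EW:{A,T}, N:{T} ∩→ {T}; cost 0
[col 0] ENRW: children ENW:{T}, R:{A} ∪→ {A,T}; cost 1
[col 0] ELNRW: children ENRW:{A,T}, L:{C} ∪→ {A,C,T}; cost 1
[col 1] EW: children E:{C}, W:{G} ∪→ {C,G}; cost 1
[col 1] ENW: children EW:{C,G}, N:{G} ∩→ {G}; cost 0
[col 1] ENRW: children ENW:{G}, R:{T} ∪→ {G,T}; cost 1
[col 1] ELNRW: children ENRW:{G,T}, L:{T} ∩→ {T}; cost 0
[col 2] EW: children E:{G}, W:{C} ∪→ {C,G}; cost 1
[col 2] ENW: children EW:{C,G}, N:{G} ∩→ {G}; cost 0
[col 2] ENRW: children ENW:{G}, R:{G} ∩→ {G}; cost 0
[col 2] ELNRW: children ENRW:{G}, L:{T} ∪→ {G,T}; cost 1
[col 3] EW: children E:{G}, W:{T} ∪→ {G,T}; cost 1
[col 3] ENW: children EW:{G,T}, N:{C} ∪→ {C,G,T}; cost 1
[col 3] ENRW: children ENW:{C,G,T}, R:{T} ∩→ {T}; cost 0
[col 3] ELNRW: children ENRW:{T}, L:{A} ∪→ {A,T}; cost 1
[col 4] EW: children E:{T}, W:{A} ∪→ {A,T}; cost 1
[col 4] ENW: children EW:{A,T}, N:{T} ∩→ {T}; cost 0
[col 4] ENRW: children ENW:{T}, R:{G} ∪→ {G,T}; cost 1
[col 4] ELNRW: children ENRW:{G,T}, L:{A} ∪→ {A,G,T}; cost 1
[col 5] EW: children E:{T}, W:{G} ∪→ {G,T}; cost 1
[col 5] ENW: children EW:{G,T}, N:{A} ∪→ {A,G,T}; cost 1
[col 5] ENRW: children ENW:{A,G,T}, R:{G} ∩→ {G}; cost 0
[col 5] ELNRW: children ENRW:{G}, L:{T} ∪→ {G,T}; cost 1
[col 6] EW: children E:{G}, W:{G} ∩→ {G}; cost 0
[col 6] ENW: children EW:{G}, N:{G} ∩→ {G}; cost 0
[col 6] ENRW: children ENW:{G}, R:{G} ∩→ {G}; cost 0
[col 6] ELNRW: children ENRW:{G}, L:{G} ∩→ {G}; cost 0
per-site changes: [3, 2, 2, 3, 3, 3, 0]; total = 16

G,T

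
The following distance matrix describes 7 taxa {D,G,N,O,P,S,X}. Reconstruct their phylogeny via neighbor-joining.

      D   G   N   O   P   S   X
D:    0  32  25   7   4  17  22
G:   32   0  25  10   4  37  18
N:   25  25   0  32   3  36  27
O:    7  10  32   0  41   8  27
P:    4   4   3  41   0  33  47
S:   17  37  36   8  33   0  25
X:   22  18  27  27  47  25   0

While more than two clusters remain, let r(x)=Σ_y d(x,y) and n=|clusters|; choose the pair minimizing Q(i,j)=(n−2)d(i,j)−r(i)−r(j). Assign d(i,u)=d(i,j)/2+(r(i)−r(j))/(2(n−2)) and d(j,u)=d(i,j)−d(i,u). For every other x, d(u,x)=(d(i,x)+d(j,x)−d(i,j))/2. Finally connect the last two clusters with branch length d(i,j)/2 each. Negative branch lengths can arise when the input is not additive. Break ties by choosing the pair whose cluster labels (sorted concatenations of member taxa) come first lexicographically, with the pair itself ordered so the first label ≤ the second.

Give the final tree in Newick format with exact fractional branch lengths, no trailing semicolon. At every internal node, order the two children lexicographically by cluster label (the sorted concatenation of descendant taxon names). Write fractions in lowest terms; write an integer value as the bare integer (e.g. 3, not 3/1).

iteration 1: select N,P (d=3, Q=-265); attach at lengths (31/10, -1/10); label the merged cluster NP
  updated: d(D,NP)=13, d(G,NP)=13, d(NP,O)=35, d(NP,S)=33, d(NP,X)=71/2
iteration 2: select G,NP (d=13, Q=-375/2); attach at lengths (65/16, 143/16); label the merged cluster GNP
  updated: d(D,GNP)=16, d(GNP,O)=16, d(GNP,S)=57/2, d(GNP,X)=81/4
iteration 3: select GNP,X (d=81/4, Q=-457/4); attach at lengths (63/8, 99/8); label the merged cluster GNPX
  updated: d(D,GNPX)=71/8, d(GNPX,O)=91/8, d(GNPX,S)=133/8
iteration 4: select D,GNPX (d=71/8, Q=-52); attach at lengths (55/16, 87/16); label the merged cluster DGNPX
  updated: d(DGNPX,O)=19/4, d(DGNPX,S)=99/8
iteration 5: select DGNPX,O (d=19/4, Q=-201/8); attach at lengths (73/16, 3/16); label the merged cluster DGNOPX
  updated: d(DGNOPX,S)=125/16
iteration 6: select DGNOPX,S (d=125/16); attach at lengths (125/32, 125/32); label the merged cluster DGNOPSX
final tree: (((D:55/16,((G:65/16,(N:31/10,P:-1/10):143/16):63/8,X:99/8):87/16):73/16,O:3/16):125/32,S:125/32)
total length: 923/16

(((D:55/16,((G:65/16,(N:31/10,P:-1/10):143/16):63/8,X:99/8):87/16):73/16,O:3/16):125/32,S:125/32)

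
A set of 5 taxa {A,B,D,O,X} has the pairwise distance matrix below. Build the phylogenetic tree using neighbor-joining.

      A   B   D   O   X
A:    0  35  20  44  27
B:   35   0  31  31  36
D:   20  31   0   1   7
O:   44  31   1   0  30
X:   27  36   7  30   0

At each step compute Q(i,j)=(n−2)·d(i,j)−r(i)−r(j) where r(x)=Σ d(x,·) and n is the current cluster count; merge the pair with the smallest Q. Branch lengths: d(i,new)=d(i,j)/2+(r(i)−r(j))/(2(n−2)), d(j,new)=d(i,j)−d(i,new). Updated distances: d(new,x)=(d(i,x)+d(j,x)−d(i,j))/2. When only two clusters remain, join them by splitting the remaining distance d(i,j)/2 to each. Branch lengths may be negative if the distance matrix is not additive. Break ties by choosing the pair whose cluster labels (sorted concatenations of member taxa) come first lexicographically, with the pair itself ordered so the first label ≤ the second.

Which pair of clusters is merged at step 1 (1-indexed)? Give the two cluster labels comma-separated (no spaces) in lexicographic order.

iteration 1: select D,O (d=1, Q=-162); attach at lengths (-22/3, 25/3); label the merged cluster DO
  updated: d(A,DO)=63/2, d(B,DO)=61/2, d(DO,X)=18
iteration 2: select A,B (d=35, Q=-125); attach at lengths (31/2, 39/2); label the merged cluster AB
  updated: d(AB,DO)=27/2, d(AB,X)=14
iteration 3: select AB,DO (d=27/2, Q=-91/2); attach at lengths (19/4, 35/4); label the merged cluster ABDO
  updated: d(ABDO,X)=37/4
iteration 4: select ABDO,X (d=37/4); attach at lengths (37/8, 37/8); label the merged cluster ABDOX
final tree: (((A:31/2,B:39/2):19/4,(D:-22/3,O:25/3):35/4):37/8,X:37/8)
total length: 235/4

D,O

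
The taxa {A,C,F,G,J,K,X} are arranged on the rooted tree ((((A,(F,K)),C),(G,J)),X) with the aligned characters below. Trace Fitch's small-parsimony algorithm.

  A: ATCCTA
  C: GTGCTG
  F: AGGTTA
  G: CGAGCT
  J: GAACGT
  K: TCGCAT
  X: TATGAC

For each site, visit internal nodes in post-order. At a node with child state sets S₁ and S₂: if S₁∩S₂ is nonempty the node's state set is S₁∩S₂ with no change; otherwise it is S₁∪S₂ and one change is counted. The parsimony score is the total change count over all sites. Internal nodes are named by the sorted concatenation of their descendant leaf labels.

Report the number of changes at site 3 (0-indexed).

3

[col 0] FK: children F:{A}, K:{T} ∪→ {A,T}; cost 1
[col 0] AFK: children A:{A}, FK:{A,T} ∩→ {A}; cost 0
[col 0] ACFK: children AFK:{A}, C:{G} ∪→ {A,G}; cost 1
[col 0] GJ: children G:{C}, J:{G} ∪→ {C,G}; cost 1
[col 0] ACFGJK: children ACFK:{A,G}, GJ:{C,G} ∩→ {G}; cost 0
[col 0] ACFGJKX: children ACFGJK:{G}, X:{T} ∪→ {G,T}; cost 1
[col 1] FK: children F:{G}, K:{C} ∪→ {C,G}; cost 1
[col 1] AFK: children A:{T}, FK:{C,G} ∪→ {C,G,T}; cost 1
[col 1] ACFK: children AFK:{C,G,T}, C:{T} ∩→ {T}; cost 0
[col 1] GJ: children G:{G}, J:{A} ∪→ {A,G}; cost 1
[col 1] ACFGJK: children ACFK:{T}, GJ:{A,G} ∪→ {A,G,T}; cost 1
[col 1] ACFGJKX: children ACFGJK:{A,G,T}, X:{A} ∩→ {A}; cost 0
[col 2] FK: children F:{G}, K:{G} ∩→ {G}; cost 0
[col 2] AFK: children A:{C}, FK:{G} ∪→ {C,G}; cost 1
[col 2] ACFK: children AFK:{C,G}, C:{G} ∩→ {G}; cost 0
[col 2] GJ: children G:{A}, J:{A} ∩→ {A}; cost 0
[col 2] ACFGJK: children ACFK:{G}, GJ:{A} ∪→ {A,G}; cost 1
[col 2] ACFGJKX: children ACFGJK:{A,G}, X:{T} ∪→ {A,G,T}; cost 1
[col 3] FK: children F:{T}, K:{C} ∪→ {C,T}; cost 1
[col 3] AFK: children A:{C}, FK:{C,T} ∩→ {C}; cost 0
[col 3] ACFK: children AFK:{C}, C:{C} ∩→ {C}; cost 0
[col 3] GJ: children G:{G}, J:{C} ∪→ {C,G}; cost 1
[col 3] ACFGJK: children ACFK:{C}, GJ:{C,G} ∩→ {C}; cost 0
[col 3] ACFGJKX: children ACFGJK:{C}, X:{G} ∪→ {C,G}; cost 1
[col 4] FK: children F:{T}, K:{A} ∪→ {A,T}; cost 1
[col 4] AFK: children A:{T}, FK:{A,T} ∩→ {T}; cost 0
[col 4] ACFK: children AFK:{T}, C:{T} ∩→ {T}; cost 0
[col 4] GJ: children G:{C}, J:{G} ∪→ {C,G}; cost 1
[col 4] ACFGJK: children ACFK:{T}, GJ:{C,G} ∪→ {C,G,T}; cost 1
[col 4] ACFGJKX: children ACFGJK:{C,G,T}, X:{A} ∪→ {A,C,G,T}; cost 1
[col 5] FK: children F:{A}, K:{T} ∪→ {A,T}; cost 1
[col 5] AFK: children A:{A}, FK:{A,T} ∩→ {A}; cost 0
[col 5] ACFK: children AFK:{A}, C:{G} ∪→ {A,G}; cost 1
[col 5] GJ: children G:{T}, J:{T} ∩→ {T}; cost 0
[col 5] ACFGJK: children ACFK:{A,G}, GJ:{T} ∪→ {A,G,T}; cost 1
[col 5] ACFGJKX: children ACFGJK:{A,G,T}, X:{C} ∪→ {A,C,G,T}; cost 1
per-site changes: [4, 4, 3, 3, 4, 4]; total = 22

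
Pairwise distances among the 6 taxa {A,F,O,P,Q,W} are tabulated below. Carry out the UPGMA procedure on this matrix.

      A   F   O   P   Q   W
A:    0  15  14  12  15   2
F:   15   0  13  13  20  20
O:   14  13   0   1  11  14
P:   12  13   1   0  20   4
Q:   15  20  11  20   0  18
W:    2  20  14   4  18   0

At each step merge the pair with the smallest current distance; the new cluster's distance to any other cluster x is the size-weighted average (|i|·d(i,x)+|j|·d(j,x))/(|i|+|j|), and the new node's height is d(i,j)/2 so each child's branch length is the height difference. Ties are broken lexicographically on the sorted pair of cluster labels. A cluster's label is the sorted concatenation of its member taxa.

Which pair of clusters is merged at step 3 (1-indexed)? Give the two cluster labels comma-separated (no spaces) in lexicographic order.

iteration 1: select O,P (d=1); attach at lengths (1/2, 1/2); label the merged cluster OP
  updated: d(A,OP)=13, d(F,OP)=13, d(OP,Q)=31/2, d(OP,W)=9
iteration 2: select A,W (d=2); attach at lengths (1, 1); label the merged cluster AW
  updated: d(AW,F)=35/2, d(AW,OP)=11, d(AW,Q)=33/2
iteration 3: select AW,OP (d=11); attach at lengths (9/2, 5); label the merged cluster AOPW
  updated: d(AOPW,F)=61/4, d(AOPW,Q)=16
iteration 4: select AOPW,F (d=61/4); attach at lengths (17/8, 61/8); label the merged cluster AFOPW
  updated: d(AFOPW,Q)=84/5
iteration 5: select AFOPW,Q (d=84/5); attach at lengths (31/40, 42/5); label the merged cluster AFOPQW
final tree: ((((A:1,W:1):9/2,(O:1/2,P:1/2):5):17/8,F:61/8):31/40,Q:42/5)
total length: 1257/40

AW,OP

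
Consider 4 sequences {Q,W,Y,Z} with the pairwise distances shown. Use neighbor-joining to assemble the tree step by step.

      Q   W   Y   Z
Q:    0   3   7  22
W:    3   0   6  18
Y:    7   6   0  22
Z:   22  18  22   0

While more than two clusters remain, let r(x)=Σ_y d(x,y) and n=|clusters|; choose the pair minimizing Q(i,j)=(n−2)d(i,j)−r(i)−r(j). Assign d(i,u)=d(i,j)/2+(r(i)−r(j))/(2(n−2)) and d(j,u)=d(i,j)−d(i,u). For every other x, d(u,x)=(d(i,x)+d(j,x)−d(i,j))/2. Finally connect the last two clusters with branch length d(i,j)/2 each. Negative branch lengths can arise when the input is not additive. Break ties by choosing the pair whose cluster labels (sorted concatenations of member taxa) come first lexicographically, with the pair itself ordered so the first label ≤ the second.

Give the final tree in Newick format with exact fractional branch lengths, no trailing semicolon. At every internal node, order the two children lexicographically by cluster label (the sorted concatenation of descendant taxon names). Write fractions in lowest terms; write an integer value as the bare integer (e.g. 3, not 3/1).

(((Q:11/4,W:1/4):3/4,Y:17/4):71/8,Z:71/8)

step 1: merge (Q,W) at d=3, Q=-53; branch lengths Q→11/4, W→1/4; new cluster QW
  updated: d(QW,Y)=5, d(QW,Z)=37/2
step 2: merge (QW,Y) at d=5, Q=-91/2; branch lengths QW→3/4, Y→17/4; new cluster QWY
  updated: d(QWY,Z)=71/4
step 3: merge (QWY,Z) at d=71/4; branch lengths QWY→71/8, Z→71/8; new cluster QWYZ
final tree: (((Q:11/4,W:1/4):3/4,Y:17/4):71/8,Z:71/8)
total length: 103/4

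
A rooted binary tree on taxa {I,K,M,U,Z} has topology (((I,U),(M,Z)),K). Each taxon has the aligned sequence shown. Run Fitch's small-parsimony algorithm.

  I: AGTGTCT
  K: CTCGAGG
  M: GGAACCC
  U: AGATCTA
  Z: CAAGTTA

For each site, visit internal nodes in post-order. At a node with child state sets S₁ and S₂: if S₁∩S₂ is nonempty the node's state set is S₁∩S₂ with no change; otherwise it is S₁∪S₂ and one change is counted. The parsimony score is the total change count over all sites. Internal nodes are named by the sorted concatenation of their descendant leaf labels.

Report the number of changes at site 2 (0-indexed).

2

[col 0] IU: children I:{A}, U:{A} ∩→ {A}; cost 0
[col 0] MZ: children M:{G}, Z:{C} ∪→ {C,G}; cost 1
[col 0] IMUZ: children IU:{A}, MZ:{C,G} ∪→ {A,C,G}; cost 1
[col 0] IKMUZ: children IMUZ:{A,C,G}, K:{C} ∩→ {C}; cost 0
[col 1] IU: children I:{G}, U:{G} ∩→ {G}; cost 0
[col 1] MZ: children M:{G}, Z:{A} ∪→ {A,G}; cost 1
[col 1] IMUZ: children IU:{G}, MZ:{A,G} ∩→ {G}; cost 0
[col 1] IKMUZ: children IMUZ:{G}, K:{T} ∪→ {G,T}; cost 1
[col 2] IU: children I:{T}, U:{A} ∪→ {A,T}; cost 1
[col 2] MZ: children M:{A}, Z:{A} ∩→ {A}; cost 0
[col 2] IMUZ: children IU:{A,T}, MZ:{A} ∩→ {A}; cost 0
[col 2] IKMUZ: children IMUZ:{A}, K:{C} ∪→ {A,C}; cost 1
[col 3] IU: children I:{G}, U:{T} ∪→ {G,T}; cost 1
[col 3] MZ: children M:{A}, Z:{G} ∪→ {A,G}; cost 1
[col 3] IMUZ: children IU:{G,T}, MZ:{A,G} ∩→ {G}; cost 0
[col 3] IKMUZ: children IMUZ:{G}, K:{G} ∩→ {G}; cost 0
[col 4] IU: children I:{T}, U:{C} ∪→ {C,T}; cost 1
[col 4] MZ: children M:{C}, Z:{T} ∪→ {C,T}; cost 1
[col 4] IMUZ: children IU:{C,T}, MZ:{C,T} ∩→ {C,T}; cost 0
[col 4] IKMUZ: children IMUZ:{C,T}, K:{A} ∪→ {A,C,T}; cost 1
[col 5] IU: children I:{C}, U:{T} ∪→ {C,T}; cost 1
[col 5] MZ: children M:{C}, Z:{T} ∪→ {C,T}; cost 1
[col 5] IMUZ: children IU:{C,T}, MZ:{C,T} ∩→ {C,T}; cost 0
[col 5] IKMUZ: children IMUZ:{C,T}, K:{G} ∪→ {C,G,T}; cost 1
[col 6] IU: children I:{T}, U:{A} ∪→ {A,T}; cost 1
[col 6] MZ: children M:{C}, Z:{A} ∪→ {A,C}; cost 1
[col 6] IMUZ: children IU:{A,T}, MZ:{A,C} ∩→ {A}; cost 0
[col 6] IKMUZ: children IMUZ:{A}, K:{G} ∪→ {A,G}; cost 1
per-site changes: [2, 2, 2, 2, 3, 3, 3]; total = 17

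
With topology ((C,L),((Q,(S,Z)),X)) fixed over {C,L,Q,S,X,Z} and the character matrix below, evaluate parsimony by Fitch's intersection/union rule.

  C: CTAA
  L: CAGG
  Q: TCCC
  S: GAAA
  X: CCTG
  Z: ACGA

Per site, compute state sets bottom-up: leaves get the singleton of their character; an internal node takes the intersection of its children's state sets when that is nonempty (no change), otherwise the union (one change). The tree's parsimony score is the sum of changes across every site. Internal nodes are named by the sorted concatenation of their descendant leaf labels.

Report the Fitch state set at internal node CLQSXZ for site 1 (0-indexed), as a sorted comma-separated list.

CL@0: {C} ∩ {C} = {C} (intersection, +0)
SZ@0: {G} ∪ {A} = {A,G} (union, +1)
QSZ@0: {T} ∪ {A,G} = {A,G,T} (union, +1)
QSXZ@0: {A,G,T} ∪ {C} = {A,C,G,T} (union, +1)
CLQSXZ@0: {C} ∩ {A,C,G,T} = {C} (intersection, +0)
CL@1: {T} ∪ {A} = {A,T} (union, +1)
SZ@1: {A} ∪ {C} = {A,C} (union, +1)
QSZ@1: {C} ∩ {A,C} = {C} (intersection, +0)
QSXZ@1: {C} ∩ {C} = {C} (intersection, +0)
CLQSXZ@1: {A,T} ∪ {C} = {A,C,T} (union, +1)
CL@2: {A} ∪ {G} = {A,G} (union, +1)
SZ@2: {A} ∪ {G} = {A,G} (union, +1)
QSZ@2: {C} ∪ {A,G} = {A,C,G} (union, +1)
QSXZ@2: {A,C,G} ∪ {T} = {A,C,G,T} (union, +1)
CLQSXZ@2: {A,G} ∩ {A,C,G,T} = {A,G} (intersection, +0)
CL@3: {A} ∪ {G} = {A,G} (union, +1)
SZ@3: {A} ∩ {A} = {A} (intersection, +0)
QSZ@3: {C} ∪ {A} = {A,C} (union, +1)
QSXZ@3: {A,C} ∪ {G} = {A,C,G} (union, +1)
CLQSXZ@3: {A,G} ∩ {A,C,G} = {A,G} (intersection, +0)
per-site changes: [3, 3, 4, 3]; total = 13

A,C,T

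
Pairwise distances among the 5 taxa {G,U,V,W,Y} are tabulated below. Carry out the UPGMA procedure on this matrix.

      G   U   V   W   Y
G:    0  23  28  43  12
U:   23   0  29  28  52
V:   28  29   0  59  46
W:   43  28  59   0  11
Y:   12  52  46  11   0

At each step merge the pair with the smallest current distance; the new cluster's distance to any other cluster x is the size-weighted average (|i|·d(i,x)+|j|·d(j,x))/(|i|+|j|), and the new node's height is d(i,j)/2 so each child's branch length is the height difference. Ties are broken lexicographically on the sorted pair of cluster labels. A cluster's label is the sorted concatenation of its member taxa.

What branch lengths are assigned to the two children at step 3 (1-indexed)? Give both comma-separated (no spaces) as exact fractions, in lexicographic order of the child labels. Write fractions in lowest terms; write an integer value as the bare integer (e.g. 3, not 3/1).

1. join W+Y (d=11) ⇒ WY; edges |W|=11/2, |Y|=11/2
  updated: d(G,WY)=55/2, d(U,WY)=40, d(V,WY)=105/2
2. join G+U (d=23) ⇒ GU; edges |G|=23/2, |U|=23/2
  updated: d(GU,V)=57/2, d(GU,WY)=135/4
3. join GU+V (d=57/2) ⇒ GUV; edges |GU|=11/4, |V|=57/4
  updated: d(GUV,WY)=40
4. join GUV+WY (d=40) ⇒ GUVWY; edges |GUV|=23/4, |WY|=29/2
final tree: (((G:23/2,U:23/2):11/4,V:57/4):23/4,(W:11/2,Y:11/2):29/2)
total length: 285/4

11/4,57/4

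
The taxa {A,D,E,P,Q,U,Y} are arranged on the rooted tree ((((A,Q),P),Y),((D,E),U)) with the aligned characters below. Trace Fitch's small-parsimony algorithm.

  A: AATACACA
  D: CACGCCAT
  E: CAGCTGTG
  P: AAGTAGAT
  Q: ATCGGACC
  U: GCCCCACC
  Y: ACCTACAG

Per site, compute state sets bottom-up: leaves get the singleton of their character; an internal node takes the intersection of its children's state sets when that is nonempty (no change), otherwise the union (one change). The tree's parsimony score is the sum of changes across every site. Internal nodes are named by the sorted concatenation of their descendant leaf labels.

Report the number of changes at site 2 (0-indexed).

[col 0] AQ: children A:{A}, Q:{A} ∩→ {A}; cost 0
[col 0] APQ: children AQ:{A}, P:{A} ∩→ {A}; cost 0
[col 0] APQY: children APQ:{A}, Y:{A} ∩→ {A}; cost 0
[col 0] DE: children D:{C}, E:{C} ∩→ {C}; cost 0
[col 0] DEU: children DE:{C}, U:{G} ∪→ {C,G}; cost 1
[col 0] ADEPQUY: children APQY:{A}, DEU:{C,G} ∪→ {A,C,G}; cost 1
[col 1] AQ: children A:{A}, Q:{T} ∪→ {A,T}; cost 1
[col 1] APQ: children AQ:{A,T}, P:{A} ∩→ {A}; cost 0
[col 1] APQY: children APQ:{A}, Y:{C} ∪→ {A,C}; cost 1
[col 1] DE: children D:{A}, E:{A} ∩→ {A}; cost 0
[col 1] DEU: children DE:{A}, U:{C} ∪→ {A,C}; cost 1
[col 1] ADEPQUY: children APQY:{A,C}, DEU:{A,C} ∩→ {A,C}; cost 0
[col 2] AQ: children A:{T}, Q:{C} ∪→ {C,T}; cost 1
[col 2] APQ: children AQ:{C,T}, P:{G} ∪→ {C,G,T}; cost 1
[col 2] APQY: children APQ:{C,G,T}, Y:{C} ∩→ {C}; cost 0
[col 2] DE: children D:{C}, E:{G} ∪→ {C,G}; cost 1
[col 2] DEU: children DE:{C,G}, U:{C} ∩→ {C}; cost 0
[col 2] ADEPQUY: children APQY:{C}, DEU:{C} ∩→ {C}; cost 0
[col 3] AQ: children A:{A}, Q:{G} ∪→ {A,G}; cost 1
[col 3] APQ: children AQ:{A,G}, P:{T} ∪→ {A,G,T}; cost 1
[col 3] APQY: children APQ:{A,G,T}, Y:{T} ∩→ {T}; cost 0
[col 3] DE: children D:{G}, E:{C} ∪→ {C,G}; cost 1
[col 3] DEU: children DE:{C,G}, U:{C} ∩→ {C}; cost 0
[col 3] ADEPQUY: children APQY:{T}, DEU:{C} ∪→ {C,T}; cost 1
[col 4] AQ: children A:{C}, Q:{G} ∪→ {C,G}; cost 1
[col 4] APQ: children AQ:{C,G}, P:{A} ∪→ {A,C,G}; cost 1
[col 4] APQY: children APQ:{A,C,G}, Y:{A} ∩→ {A}; cost 0
[col 4] DE: children D:{C}, E:{T} ∪→ {C,T}; cost 1
[col 4] DEU: children DE:{C,T}, U:{C} ∩→ {C}; cost 0
[col 4] ADEPQUY: children APQY:{A}, DEU:{C} ∪→ {A,C}; cost 1
[col 5] AQ: children A:{A}, Q:{A} ∩→ {A}; cost 0
[col 5] APQ: children AQ:{A}, P:{G} ∪→ {A,G}; cost 1
[col 5] APQY: children APQ:{A,G}, Y:{C} ∪→ {A,C,G}; cost 1
[col 5] DE: children D:{C}, E:{G} ∪→ {C,G}; cost 1
[col 5] DEU: children DE:{C,G}, U:{A} ∪→ {A,C,G}; cost 1
[col 5] ADEPQUY: children APQY:{A,C,G}, DEU:{A,C,G} ∩→ {A,C,G}; cost 0
[col 6] AQ: children A:{C}, Q:{C} ∩→ {C}; cost 0
[col 6] APQ: children AQ:{C}, P:{A} ∪→ {A,C}; cost 1
[col 6] APQY: children APQ:{A,C}, Y:{A} ∩→ {A}; cost 0
[col 6] DE: children D:{A}, E:{T} ∪→ {A,T}; cost 1
[col 6] DEU: children DE:{A,T}, U:{C} ∪→ {A,C,T}; cost 1
[col 6] ADEPQUY: children APQY:{A}, DEU:{A,C,T} ∩→ {A}; cost 0
[col 7] AQ: children A:{A}, Q:{C} ∪→ {A,C}; cost 1
[col 7] APQ: children AQ:{A,C}, P:{T} ∪→ {A,C,T}; cost 1
[col 7] APQY: children APQ:{A,C,T}, Y:{G} ∪→ {A,C,G,T}; cost 1
[col 7] DE: children D:{T}, E:{G} ∪→ {G,T}; cost 1
[col 7] DEU: children DE:{G,T}, U:{C} ∪→ {C,G,T}; cost 1
[col 7] ADEPQUY: children APQY:{A,C,G,T}, DEU:{C,G,T} ∩→ {C,G,T}; cost 0
per-site changes: [2, 3, 3, 4, 4, 4, 3, 5]; total = 28

3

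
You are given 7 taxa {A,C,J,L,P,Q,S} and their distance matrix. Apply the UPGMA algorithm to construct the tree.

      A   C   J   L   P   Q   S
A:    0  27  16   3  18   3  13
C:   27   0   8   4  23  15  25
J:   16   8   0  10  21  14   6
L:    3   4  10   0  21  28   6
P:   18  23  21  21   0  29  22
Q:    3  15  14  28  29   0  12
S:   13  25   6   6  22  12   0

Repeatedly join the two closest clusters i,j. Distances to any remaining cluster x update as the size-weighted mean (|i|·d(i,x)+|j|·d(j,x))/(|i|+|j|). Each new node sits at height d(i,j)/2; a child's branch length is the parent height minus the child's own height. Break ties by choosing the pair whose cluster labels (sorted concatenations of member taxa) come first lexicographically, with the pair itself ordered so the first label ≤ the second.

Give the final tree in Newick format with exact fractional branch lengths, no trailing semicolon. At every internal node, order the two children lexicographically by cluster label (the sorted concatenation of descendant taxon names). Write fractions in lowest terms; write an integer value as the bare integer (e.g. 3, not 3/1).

(((((A:3/2,L:3/2):33/8,(J:3,S:3):21/8):3/2,Q:57/8):31/40,C:79/10):49/15,P:67/6)

1. join A+L (d=3) ⇒ AL; edges |A|=3/2, |L|=3/2
  updated: d(AL,C)=31/2, d(AL,J)=13, d(AL,P)=39/2, d(AL,Q)=31/2, d(AL,S)=19/2
2. join J+S (d=6) ⇒ JS; edges |J|=3, |S|=3
  updated: d(AL,JS)=45/4, d(C,JS)=33/2, d(JS,P)=43/2, d(JS,Q)=13
3. join AL+JS (d=45/4) ⇒ AJLS; edges |AL|=33/8, |JS|=21/8
  updated: d(AJLS,C)=16, d(AJLS,P)=41/2, d(AJLS,Q)=57/4
4. join AJLS+Q (d=57/4) ⇒ AJLQS; edges |AJLS|=3/2, |Q|=57/8
  updated: d(AJLQS,C)=79/5, d(AJLQS,P)=111/5
5. join AJLQS+C (d=79/5) ⇒ ACJLQS; edges |AJLQS|=31/40, |C|=79/10
  updated: d(ACJLQS,P)=67/3
6. join ACJLQS+P (d=67/3) ⇒ ACJLPQS; edges |ACJLQS|=49/15, |P|=67/6
final tree: (((((A:3/2,L:3/2):33/8,(J:3,S:3):21/8):3/2,Q:57/8):31/40,C:79/10):49/15,P:67/6)
total length: 2849/60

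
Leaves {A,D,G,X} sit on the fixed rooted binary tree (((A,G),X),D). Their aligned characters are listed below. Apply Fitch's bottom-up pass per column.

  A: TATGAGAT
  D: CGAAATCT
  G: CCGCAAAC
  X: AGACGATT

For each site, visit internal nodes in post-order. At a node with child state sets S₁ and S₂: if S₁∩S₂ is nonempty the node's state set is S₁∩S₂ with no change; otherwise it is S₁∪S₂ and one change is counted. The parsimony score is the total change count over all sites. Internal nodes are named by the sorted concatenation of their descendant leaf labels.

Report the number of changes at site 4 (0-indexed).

1

AG@0: {T} ∪ {C} = {C,T} (union, +1)
AGX@0: {C,T} ∪ {A} = {A,C,T} (union, +1)
ADGX@0: {A,C,T} ∩ {C} = {C} (intersection, +0)
AG@1: {A} ∪ {C} = {A,C} (union, +1)
AGX@1: {A,C} ∪ {G} = {A,C,G} (union, +1)
ADGX@1: {A,C,G} ∩ {G} = {G} (intersection, +0)
AG@2: {T} ∪ {G} = {G,T} (union, +1)
AGX@2: {G,T} ∪ {A} = {A,G,T} (union, +1)
ADGX@2: {A,G,T} ∩ {A} = {A} (intersection, +0)
AG@3: {G} ∪ {C} = {C,G} (union, +1)
AGX@3: {C,G} ∩ {C} = {C} (intersection, +0)
ADGX@3: {C} ∪ {A} = {A,C} (union, +1)
AG@4: {A} ∩ {A} = {A} (intersection, +0)
AGX@4: {A} ∪ {G} = {A,G} (union, +1)
ADGX@4: {A,G} ∩ {A} = {A} (intersection, +0)
AG@5: {G} ∪ {A} = {A,G} (union, +1)
AGX@5: {A,G} ∩ {A} = {A} (intersection, +0)
ADGX@5: {A} ∪ {T} = {A,T} (union, +1)
AG@6: {A} ∩ {A} = {A} (intersection, +0)
AGX@6: {A} ∪ {T} = {A,T} (union, +1)
ADGX@6: {A,T} ∪ {C} = {A,C,T} (union, +1)
AG@7: {T} ∪ {C} = {C,T} (union, +1)
AGX@7: {C,T} ∩ {T} = {T} (intersection, +0)
ADGX@7: {T} ∩ {T} = {T} (intersection, +0)
per-site changes: [2, 2, 2, 2, 1, 2, 2, 1]; total = 14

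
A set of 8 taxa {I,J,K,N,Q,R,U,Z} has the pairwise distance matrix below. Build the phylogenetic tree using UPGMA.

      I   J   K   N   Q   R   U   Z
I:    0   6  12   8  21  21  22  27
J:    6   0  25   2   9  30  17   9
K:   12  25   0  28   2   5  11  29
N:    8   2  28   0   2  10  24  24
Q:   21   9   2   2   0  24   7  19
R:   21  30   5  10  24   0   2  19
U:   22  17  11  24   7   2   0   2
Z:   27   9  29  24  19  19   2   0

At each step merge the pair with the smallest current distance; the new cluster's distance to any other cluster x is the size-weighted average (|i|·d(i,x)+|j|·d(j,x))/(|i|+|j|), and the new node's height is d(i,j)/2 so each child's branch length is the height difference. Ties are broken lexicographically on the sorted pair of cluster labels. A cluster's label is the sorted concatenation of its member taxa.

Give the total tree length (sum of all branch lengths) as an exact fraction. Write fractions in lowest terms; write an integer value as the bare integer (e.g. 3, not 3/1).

iteration 1: select J,N (d=2); attach at lengths (1, 1); label the merged cluster JN
  updated: d(I,JN)=7, d(JN,K)=53/2, d(JN,Q)=11/2, d(JN,R)=20, d(JN,U)=41/2, d(JN,Z)=33/2
iteration 2: select K,Q (d=2); attach at lengths (1, 1); label the merged cluster KQ
  updated: d(I,KQ)=33/2, d(JN,KQ)=16, d(KQ,R)=29/2, d(KQ,U)=9, d(KQ,Z)=24
iteration 3: select R,U (d=2); attach at lengths (1, 1); label the merged cluster RU
  updated: d(I,RU)=43/2, d(JN,RU)=81/4, d(KQ,RU)=47/4, d(RU,Z)=21/2
iteration 4: select I,JN (d=7); attach at lengths (7/2, 5/2); label the merged cluster IJN
  updated: d(IJN,KQ)=97/6, d(IJN,RU)=62/3, d(IJN,Z)=20
iteration 5: select RU,Z (d=21/2); attach at lengths (17/4, 21/4); label the merged cluster RUZ
  updated: d(IJN,RUZ)=184/9, d(KQ,RUZ)=95/6
iteration 6: select KQ,RUZ (d=95/6); attach at lengths (83/12, 8/3); label the merged cluster KQRUZ
  updated: d(IJN,KQRUZ)=281/15
iteration 7: select IJN,KQRUZ (d=281/15); attach at lengths (88/15, 29/20); label the merged cluster IJKNQRUZ
final tree: ((I:7/2,(J:1,N:1):5/2):88/15,((K:1,Q:1):83/12,((R:1,U:1):17/4,Z:21/4):8/3):29/20)
total length: 192/5

192/5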